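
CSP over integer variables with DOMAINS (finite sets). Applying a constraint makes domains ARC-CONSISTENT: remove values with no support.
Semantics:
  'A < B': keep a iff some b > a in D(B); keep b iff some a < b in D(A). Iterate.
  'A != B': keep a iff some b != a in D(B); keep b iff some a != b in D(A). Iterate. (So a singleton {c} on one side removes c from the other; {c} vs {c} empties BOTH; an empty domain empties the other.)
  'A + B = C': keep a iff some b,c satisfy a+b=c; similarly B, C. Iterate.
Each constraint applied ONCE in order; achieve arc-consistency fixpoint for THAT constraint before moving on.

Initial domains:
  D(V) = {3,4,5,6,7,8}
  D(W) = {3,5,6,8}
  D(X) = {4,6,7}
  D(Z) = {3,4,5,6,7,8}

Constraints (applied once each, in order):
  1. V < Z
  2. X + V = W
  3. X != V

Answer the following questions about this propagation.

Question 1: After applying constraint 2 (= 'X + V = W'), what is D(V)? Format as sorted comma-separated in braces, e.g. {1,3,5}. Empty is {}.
Constraint 1 (V < Z) on D(V)={3,4,5,6,7,8} D(Z)={3,4,5,6,7,8}: V {3,4,5,6,7,8}->{3,4,5,6,7}; Z {3,4,5,6,7,8}->{4,5,6,7,8}
Constraint 2 (X + V = W) on D(X)={4,6,7} D(V)={3,4,5,6,7} D(W)={3,5,6,8}: X {4,6,7}->{4}; V {3,4,5,6,7}->{4}; W {3,5,6,8}->{8}
So after constraint 2: D(V) = {4}

Answer: {4}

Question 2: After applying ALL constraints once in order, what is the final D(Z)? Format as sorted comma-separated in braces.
Answer: {4,5,6,7,8}

Derivation:
Constraint 1 (V < Z) on D(V)={3,4,5,6,7,8} D(Z)={3,4,5,6,7,8}: V {3,4,5,6,7,8}->{3,4,5,6,7}; Z {3,4,5,6,7,8}->{4,5,6,7,8}
Constraint 2 (X + V = W) on D(X)={4,6,7} D(V)={3,4,5,6,7} D(W)={3,5,6,8}: X {4,6,7}->{4}; V {3,4,5,6,7}->{4}; W {3,5,6,8}->{8}
Constraint 3 (X != V) on D(X)={4} D(V)={4}: X {4}->{}; V {4}->{}
So after all 3 constraints: D(Z) = {4,5,6,7,8}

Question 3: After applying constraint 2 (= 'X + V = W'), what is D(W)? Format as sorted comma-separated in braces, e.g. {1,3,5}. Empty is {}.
Constraint 1 (V < Z) on D(V)={3,4,5,6,7,8} D(Z)={3,4,5,6,7,8}: V {3,4,5,6,7,8}->{3,4,5,6,7}; Z {3,4,5,6,7,8}->{4,5,6,7,8}
Constraint 2 (X + V = W) on D(X)={4,6,7} D(V)={3,4,5,6,7} D(W)={3,5,6,8}: X {4,6,7}->{4}; V {3,4,5,6,7}->{4}; W {3,5,6,8}->{8}
So after constraint 2: D(W) = {8}

Answer: {8}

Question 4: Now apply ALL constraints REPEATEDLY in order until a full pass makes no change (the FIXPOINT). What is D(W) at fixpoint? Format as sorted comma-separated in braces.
pass 0 (initial): D(W)={3,5,6,8}
pass 1: V {3,4,5,6,7,8}->{}; W {3,5,6,8}->{8}; X {4,6,7}->{}; Z {3,4,5,6,7,8}->{4,5,6,7,8}
pass 2: W {8}->{}; Z {4,5,6,7,8}->{}
pass 3: no change
Fixpoint after 3 passes: D(W) = {}

Answer: {}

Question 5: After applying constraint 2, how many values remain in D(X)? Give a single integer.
Constraint 1 (V < Z) on D(V)={3,4,5,6,7,8} D(Z)={3,4,5,6,7,8}: V {3,4,5,6,7,8}->{3,4,5,6,7}; Z {3,4,5,6,7,8}->{4,5,6,7,8}
Constraint 2 (X + V = W) on D(X)={4,6,7} D(V)={3,4,5,6,7} D(W)={3,5,6,8}: X {4,6,7}->{4}; V {3,4,5,6,7}->{4}; W {3,5,6,8}->{8}
So after constraint 2: D(X)={4}, size = 1

Answer: 1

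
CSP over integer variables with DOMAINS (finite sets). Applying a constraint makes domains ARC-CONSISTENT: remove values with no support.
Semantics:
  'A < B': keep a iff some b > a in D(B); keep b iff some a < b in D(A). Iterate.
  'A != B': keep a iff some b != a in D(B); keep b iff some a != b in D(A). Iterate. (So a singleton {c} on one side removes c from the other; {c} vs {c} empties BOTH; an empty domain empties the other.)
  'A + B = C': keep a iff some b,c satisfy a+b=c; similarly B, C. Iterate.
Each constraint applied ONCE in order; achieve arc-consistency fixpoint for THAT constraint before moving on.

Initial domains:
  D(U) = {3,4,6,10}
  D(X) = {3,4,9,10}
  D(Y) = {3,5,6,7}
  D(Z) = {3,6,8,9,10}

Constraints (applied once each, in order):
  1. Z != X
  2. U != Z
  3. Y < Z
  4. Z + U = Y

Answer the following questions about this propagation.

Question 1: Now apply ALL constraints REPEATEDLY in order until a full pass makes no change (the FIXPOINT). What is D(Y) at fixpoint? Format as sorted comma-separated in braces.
Answer: {}

Derivation:
pass 0 (initial): D(Y)={3,5,6,7}
pass 1: U {3,4,6,10}->{}; Y {3,5,6,7}->{}; Z {3,6,8,9,10}->{}
pass 2: X {3,4,9,10}->{}
pass 3: no change
Fixpoint after 3 passes: D(Y) = {}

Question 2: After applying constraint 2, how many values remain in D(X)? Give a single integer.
Answer: 4

Derivation:
Constraint 1 (Z != X) on D(Z)={3,6,8,9,10} D(X)={3,4,9,10}: no change
Constraint 2 (U != Z) on D(U)={3,4,6,10} D(Z)={3,6,8,9,10}: no change
So after constraint 2: D(X)={3,4,9,10}, size = 4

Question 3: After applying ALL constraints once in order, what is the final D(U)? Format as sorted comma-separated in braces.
Constraint 1 (Z != X) on D(Z)={3,6,8,9,10} D(X)={3,4,9,10}: no change
Constraint 2 (U != Z) on D(U)={3,4,6,10} D(Z)={3,6,8,9,10}: no change
Constraint 3 (Y < Z) on D(Y)={3,5,6,7} D(Z)={3,6,8,9,10}: Z {3,6,8,9,10}->{6,8,9,10}
Constraint 4 (Z + U = Y) on D(Z)={6,8,9,10} D(U)={3,4,6,10} D(Y)={3,5,6,7}: Z {6,8,9,10}->{}; U {3,4,6,10}->{}; Y {3,5,6,7}->{}
So after all 4 constraints: D(U) = {}

Answer: {}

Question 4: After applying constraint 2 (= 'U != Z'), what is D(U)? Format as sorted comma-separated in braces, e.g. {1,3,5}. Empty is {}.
Constraint 1 (Z != X) on D(Z)={3,6,8,9,10} D(X)={3,4,9,10}: no change
Constraint 2 (U != Z) on D(U)={3,4,6,10} D(Z)={3,6,8,9,10}: no change
So after constraint 2: D(U) = {3,4,6,10}

Answer: {3,4,6,10}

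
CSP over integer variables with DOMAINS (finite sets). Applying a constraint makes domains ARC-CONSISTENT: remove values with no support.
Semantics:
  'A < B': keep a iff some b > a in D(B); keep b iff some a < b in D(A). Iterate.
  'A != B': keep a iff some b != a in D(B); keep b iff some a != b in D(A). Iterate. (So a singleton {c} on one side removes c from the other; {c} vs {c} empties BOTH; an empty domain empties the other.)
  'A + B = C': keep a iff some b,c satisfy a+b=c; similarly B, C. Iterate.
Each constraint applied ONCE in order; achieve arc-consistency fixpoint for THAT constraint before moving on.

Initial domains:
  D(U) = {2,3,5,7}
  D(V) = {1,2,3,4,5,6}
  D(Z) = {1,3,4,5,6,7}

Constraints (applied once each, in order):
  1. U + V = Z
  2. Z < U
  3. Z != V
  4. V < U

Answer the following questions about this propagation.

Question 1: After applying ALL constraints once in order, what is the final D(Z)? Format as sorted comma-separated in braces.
Constraint 1 (U + V = Z) on D(U)={2,3,5,7} D(V)={1,2,3,4,5,6} D(Z)={1,3,4,5,6,7}: U {2,3,5,7}->{2,3,5}; V {1,2,3,4,5,6}->{1,2,3,4,5}; Z {1,3,4,5,6,7}->{3,4,5,6,7}
Constraint 2 (Z < U) on D(Z)={3,4,5,6,7} D(U)={2,3,5}: Z {3,4,5,6,7}->{3,4}; U {2,3,5}->{5}
Constraint 3 (Z != V) on D(Z)={3,4} D(V)={1,2,3,4,5}: no change
Constraint 4 (V < U) on D(V)={1,2,3,4,5} D(U)={5}: V {1,2,3,4,5}->{1,2,3,4}
So after all 4 constraints: D(Z) = {3,4}

Answer: {3,4}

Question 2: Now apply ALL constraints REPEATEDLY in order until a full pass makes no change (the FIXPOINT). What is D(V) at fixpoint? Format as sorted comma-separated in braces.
pass 0 (initial): D(V)={1,2,3,4,5,6}
pass 1: U {2,3,5,7}->{5}; V {1,2,3,4,5,6}->{1,2,3,4}; Z {1,3,4,5,6,7}->{3,4}
pass 2: U {5}->{}; V {1,2,3,4}->{}; Z {3,4}->{}
pass 3: no change
Fixpoint after 3 passes: D(V) = {}

Answer: {}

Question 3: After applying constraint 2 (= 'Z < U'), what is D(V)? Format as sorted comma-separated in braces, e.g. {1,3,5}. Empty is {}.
Constraint 1 (U + V = Z) on D(U)={2,3,5,7} D(V)={1,2,3,4,5,6} D(Z)={1,3,4,5,6,7}: U {2,3,5,7}->{2,3,5}; V {1,2,3,4,5,6}->{1,2,3,4,5}; Z {1,3,4,5,6,7}->{3,4,5,6,7}
Constraint 2 (Z < U) on D(Z)={3,4,5,6,7} D(U)={2,3,5}: Z {3,4,5,6,7}->{3,4}; U {2,3,5}->{5}
So after constraint 2: D(V) = {1,2,3,4,5}

Answer: {1,2,3,4,5}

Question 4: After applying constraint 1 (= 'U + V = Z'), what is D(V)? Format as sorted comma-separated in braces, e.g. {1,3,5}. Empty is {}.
Constraint 1 (U + V = Z) on D(U)={2,3,5,7} D(V)={1,2,3,4,5,6} D(Z)={1,3,4,5,6,7}: U {2,3,5,7}->{2,3,5}; V {1,2,3,4,5,6}->{1,2,3,4,5}; Z {1,3,4,5,6,7}->{3,4,5,6,7}
So after constraint 1: D(V) = {1,2,3,4,5}

Answer: {1,2,3,4,5}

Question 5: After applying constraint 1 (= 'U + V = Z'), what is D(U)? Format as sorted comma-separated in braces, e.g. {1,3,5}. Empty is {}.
Answer: {2,3,5}

Derivation:
Constraint 1 (U + V = Z) on D(U)={2,3,5,7} D(V)={1,2,3,4,5,6} D(Z)={1,3,4,5,6,7}: U {2,3,5,7}->{2,3,5}; V {1,2,3,4,5,6}->{1,2,3,4,5}; Z {1,3,4,5,6,7}->{3,4,5,6,7}
So after constraint 1: D(U) = {2,3,5}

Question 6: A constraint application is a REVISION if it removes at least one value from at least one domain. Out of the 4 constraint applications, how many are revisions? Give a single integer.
Answer: 3

Derivation:
Constraint 1 (U + V = Z) on D(U)={2,3,5,7} D(V)={1,2,3,4,5,6} D(Z)={1,3,4,5,6,7}: U {2,3,5,7}->{2,3,5}; V {1,2,3,4,5,6}->{1,2,3,4,5}; Z {1,3,4,5,6,7}->{3,4,5,6,7} => REVISION
Constraint 2 (Z < U) on D(Z)={3,4,5,6,7} D(U)={2,3,5}: Z {3,4,5,6,7}->{3,4}; U {2,3,5}->{5} => REVISION
Constraint 3 (Z != V) on D(Z)={3,4} D(V)={1,2,3,4,5}: no change => not a revision
Constraint 4 (V < U) on D(V)={1,2,3,4,5} D(U)={5}: V {1,2,3,4,5}->{1,2,3,4} => REVISION
Total revisions = 3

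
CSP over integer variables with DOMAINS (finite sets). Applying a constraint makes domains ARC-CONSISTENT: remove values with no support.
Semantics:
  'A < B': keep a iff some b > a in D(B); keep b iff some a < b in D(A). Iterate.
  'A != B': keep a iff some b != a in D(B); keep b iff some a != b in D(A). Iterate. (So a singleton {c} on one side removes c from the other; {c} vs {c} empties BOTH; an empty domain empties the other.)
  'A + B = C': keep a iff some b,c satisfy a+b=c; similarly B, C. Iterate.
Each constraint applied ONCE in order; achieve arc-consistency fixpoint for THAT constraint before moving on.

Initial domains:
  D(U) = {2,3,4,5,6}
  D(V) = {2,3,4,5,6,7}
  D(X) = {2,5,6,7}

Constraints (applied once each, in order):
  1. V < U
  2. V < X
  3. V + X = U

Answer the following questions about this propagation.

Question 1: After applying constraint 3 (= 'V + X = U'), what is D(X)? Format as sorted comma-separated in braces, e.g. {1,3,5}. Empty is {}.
Answer: {}

Derivation:
Constraint 1 (V < U) on D(V)={2,3,4,5,6,7} D(U)={2,3,4,5,6}: V {2,3,4,5,6,7}->{2,3,4,5}; U {2,3,4,5,6}->{3,4,5,6}
Constraint 2 (V < X) on D(V)={2,3,4,5} D(X)={2,5,6,7}: X {2,5,6,7}->{5,6,7}
Constraint 3 (V + X = U) on D(V)={2,3,4,5} D(X)={5,6,7} D(U)={3,4,5,6}: V {2,3,4,5}->{}; X {5,6,7}->{}; U {3,4,5,6}->{}
So after constraint 3: D(X) = {}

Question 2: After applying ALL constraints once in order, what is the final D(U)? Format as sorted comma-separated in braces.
Answer: {}

Derivation:
Constraint 1 (V < U) on D(V)={2,3,4,5,6,7} D(U)={2,3,4,5,6}: V {2,3,4,5,6,7}->{2,3,4,5}; U {2,3,4,5,6}->{3,4,5,6}
Constraint 2 (V < X) on D(V)={2,3,4,5} D(X)={2,5,6,7}: X {2,5,6,7}->{5,6,7}
Constraint 3 (V + X = U) on D(V)={2,3,4,5} D(X)={5,6,7} D(U)={3,4,5,6}: V {2,3,4,5}->{}; X {5,6,7}->{}; U {3,4,5,6}->{}
So after all 3 constraints: D(U) = {}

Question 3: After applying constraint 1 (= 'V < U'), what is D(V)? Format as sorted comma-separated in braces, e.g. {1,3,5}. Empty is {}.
Answer: {2,3,4,5}

Derivation:
Constraint 1 (V < U) on D(V)={2,3,4,5,6,7} D(U)={2,3,4,5,6}: V {2,3,4,5,6,7}->{2,3,4,5}; U {2,3,4,5,6}->{3,4,5,6}
So after constraint 1: D(V) = {2,3,4,5}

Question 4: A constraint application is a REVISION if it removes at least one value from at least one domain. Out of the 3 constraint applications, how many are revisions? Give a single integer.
Answer: 3

Derivation:
Constraint 1 (V < U) on D(V)={2,3,4,5,6,7} D(U)={2,3,4,5,6}: V {2,3,4,5,6,7}->{2,3,4,5}; U {2,3,4,5,6}->{3,4,5,6} => REVISION
Constraint 2 (V < X) on D(V)={2,3,4,5} D(X)={2,5,6,7}: X {2,5,6,7}->{5,6,7} => REVISION
Constraint 3 (V + X = U) on D(V)={2,3,4,5} D(X)={5,6,7} D(U)={3,4,5,6}: V {2,3,4,5}->{}; X {5,6,7}->{}; U {3,4,5,6}->{} => REVISION
Total revisions = 3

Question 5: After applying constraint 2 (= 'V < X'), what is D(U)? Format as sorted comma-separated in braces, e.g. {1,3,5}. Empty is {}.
Constraint 1 (V < U) on D(V)={2,3,4,5,6,7} D(U)={2,3,4,5,6}: V {2,3,4,5,6,7}->{2,3,4,5}; U {2,3,4,5,6}->{3,4,5,6}
Constraint 2 (V < X) on D(V)={2,3,4,5} D(X)={2,5,6,7}: X {2,5,6,7}->{5,6,7}
So after constraint 2: D(U) = {3,4,5,6}

Answer: {3,4,5,6}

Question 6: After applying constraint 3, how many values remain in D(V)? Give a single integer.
Answer: 0

Derivation:
Constraint 1 (V < U) on D(V)={2,3,4,5,6,7} D(U)={2,3,4,5,6}: V {2,3,4,5,6,7}->{2,3,4,5}; U {2,3,4,5,6}->{3,4,5,6}
Constraint 2 (V < X) on D(V)={2,3,4,5} D(X)={2,5,6,7}: X {2,5,6,7}->{5,6,7}
Constraint 3 (V + X = U) on D(V)={2,3,4,5} D(X)={5,6,7} D(U)={3,4,5,6}: V {2,3,4,5}->{}; X {5,6,7}->{}; U {3,4,5,6}->{}
So after constraint 3: D(V)={}, size = 0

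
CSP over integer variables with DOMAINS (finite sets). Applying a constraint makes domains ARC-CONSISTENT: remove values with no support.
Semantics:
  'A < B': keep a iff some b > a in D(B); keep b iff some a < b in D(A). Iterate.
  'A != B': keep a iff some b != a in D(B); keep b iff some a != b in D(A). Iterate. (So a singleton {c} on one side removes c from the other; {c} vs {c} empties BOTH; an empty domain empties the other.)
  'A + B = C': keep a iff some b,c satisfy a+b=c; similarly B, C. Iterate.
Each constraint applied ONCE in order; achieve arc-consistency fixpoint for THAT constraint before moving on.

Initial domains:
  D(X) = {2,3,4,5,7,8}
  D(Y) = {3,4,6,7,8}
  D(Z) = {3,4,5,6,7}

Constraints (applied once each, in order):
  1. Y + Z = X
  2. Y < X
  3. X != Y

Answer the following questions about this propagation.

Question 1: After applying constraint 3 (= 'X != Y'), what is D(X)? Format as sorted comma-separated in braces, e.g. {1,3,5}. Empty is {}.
Constraint 1 (Y + Z = X) on D(Y)={3,4,6,7,8} D(Z)={3,4,5,6,7} D(X)={2,3,4,5,7,8}: Y {3,4,6,7,8}->{3,4}; Z {3,4,5,6,7}->{3,4,5}; X {2,3,4,5,7,8}->{7,8}
Constraint 2 (Y < X) on D(Y)={3,4} D(X)={7,8}: no change
Constraint 3 (X != Y) on D(X)={7,8} D(Y)={3,4}: no change
So after constraint 3: D(X) = {7,8}

Answer: {7,8}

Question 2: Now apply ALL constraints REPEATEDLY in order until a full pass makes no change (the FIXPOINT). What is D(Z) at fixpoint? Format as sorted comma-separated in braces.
Answer: {3,4,5}

Derivation:
pass 0 (initial): D(Z)={3,4,5,6,7}
pass 1: X {2,3,4,5,7,8}->{7,8}; Y {3,4,6,7,8}->{3,4}; Z {3,4,5,6,7}->{3,4,5}
pass 2: no change
Fixpoint after 2 passes: D(Z) = {3,4,5}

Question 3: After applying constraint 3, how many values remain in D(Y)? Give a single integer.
Answer: 2

Derivation:
Constraint 1 (Y + Z = X) on D(Y)={3,4,6,7,8} D(Z)={3,4,5,6,7} D(X)={2,3,4,5,7,8}: Y {3,4,6,7,8}->{3,4}; Z {3,4,5,6,7}->{3,4,5}; X {2,3,4,5,7,8}->{7,8}
Constraint 2 (Y < X) on D(Y)={3,4} D(X)={7,8}: no change
Constraint 3 (X != Y) on D(X)={7,8} D(Y)={3,4}: no change
So after constraint 3: D(Y)={3,4}, size = 2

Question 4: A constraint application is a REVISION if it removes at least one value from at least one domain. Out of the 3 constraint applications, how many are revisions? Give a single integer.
Constraint 1 (Y + Z = X) on D(Y)={3,4,6,7,8} D(Z)={3,4,5,6,7} D(X)={2,3,4,5,7,8}: Y {3,4,6,7,8}->{3,4}; Z {3,4,5,6,7}->{3,4,5}; X {2,3,4,5,7,8}->{7,8} => REVISION
Constraint 2 (Y < X) on D(Y)={3,4} D(X)={7,8}: no change => not a revision
Constraint 3 (X != Y) on D(X)={7,8} D(Y)={3,4}: no change => not a revision
Total revisions = 1

Answer: 1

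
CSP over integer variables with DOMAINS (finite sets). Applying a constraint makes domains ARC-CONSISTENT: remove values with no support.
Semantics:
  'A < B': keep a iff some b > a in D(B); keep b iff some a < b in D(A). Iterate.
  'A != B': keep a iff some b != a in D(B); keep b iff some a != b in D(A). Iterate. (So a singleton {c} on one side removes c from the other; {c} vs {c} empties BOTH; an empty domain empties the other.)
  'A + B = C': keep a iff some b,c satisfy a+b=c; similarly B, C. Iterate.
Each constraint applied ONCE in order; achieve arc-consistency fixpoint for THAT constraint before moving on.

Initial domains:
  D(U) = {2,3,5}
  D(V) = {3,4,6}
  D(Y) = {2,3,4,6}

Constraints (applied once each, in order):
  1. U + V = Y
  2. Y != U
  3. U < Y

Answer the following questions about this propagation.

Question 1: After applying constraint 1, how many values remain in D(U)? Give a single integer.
Answer: 2

Derivation:
Constraint 1 (U + V = Y) on D(U)={2,3,5} D(V)={3,4,6} D(Y)={2,3,4,6}: U {2,3,5}->{2,3}; V {3,4,6}->{3,4}; Y {2,3,4,6}->{6}
So after constraint 1: D(U)={2,3}, size = 2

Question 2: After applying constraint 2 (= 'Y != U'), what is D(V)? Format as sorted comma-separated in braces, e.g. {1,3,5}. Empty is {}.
Answer: {3,4}

Derivation:
Constraint 1 (U + V = Y) on D(U)={2,3,5} D(V)={3,4,6} D(Y)={2,3,4,6}: U {2,3,5}->{2,3}; V {3,4,6}->{3,4}; Y {2,3,4,6}->{6}
Constraint 2 (Y != U) on D(Y)={6} D(U)={2,3}: no change
So after constraint 2: D(V) = {3,4}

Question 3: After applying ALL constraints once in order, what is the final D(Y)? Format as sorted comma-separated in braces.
Answer: {6}

Derivation:
Constraint 1 (U + V = Y) on D(U)={2,3,5} D(V)={3,4,6} D(Y)={2,3,4,6}: U {2,3,5}->{2,3}; V {3,4,6}->{3,4}; Y {2,3,4,6}->{6}
Constraint 2 (Y != U) on D(Y)={6} D(U)={2,3}: no change
Constraint 3 (U < Y) on D(U)={2,3} D(Y)={6}: no change
So after all 3 constraints: D(Y) = {6}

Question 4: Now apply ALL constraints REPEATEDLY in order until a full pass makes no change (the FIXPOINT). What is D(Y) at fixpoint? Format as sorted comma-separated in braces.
pass 0 (initial): D(Y)={2,3,4,6}
pass 1: U {2,3,5}->{2,3}; V {3,4,6}->{3,4}; Y {2,3,4,6}->{6}
pass 2: no change
Fixpoint after 2 passes: D(Y) = {6}

Answer: {6}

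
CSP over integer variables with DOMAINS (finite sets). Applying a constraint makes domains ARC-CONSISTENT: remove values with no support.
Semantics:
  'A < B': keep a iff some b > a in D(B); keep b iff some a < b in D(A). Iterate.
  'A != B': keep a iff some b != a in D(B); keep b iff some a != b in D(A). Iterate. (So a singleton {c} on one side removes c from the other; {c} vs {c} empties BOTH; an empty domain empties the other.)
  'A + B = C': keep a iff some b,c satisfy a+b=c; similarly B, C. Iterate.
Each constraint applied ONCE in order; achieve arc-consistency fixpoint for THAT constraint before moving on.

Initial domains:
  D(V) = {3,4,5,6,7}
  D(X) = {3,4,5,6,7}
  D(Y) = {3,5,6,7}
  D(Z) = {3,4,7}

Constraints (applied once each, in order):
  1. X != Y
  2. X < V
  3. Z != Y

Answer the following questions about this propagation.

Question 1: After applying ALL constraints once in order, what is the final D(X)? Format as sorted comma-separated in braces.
Answer: {3,4,5,6}

Derivation:
Constraint 1 (X != Y) on D(X)={3,4,5,6,7} D(Y)={3,5,6,7}: no change
Constraint 2 (X < V) on D(X)={3,4,5,6,7} D(V)={3,4,5,6,7}: X {3,4,5,6,7}->{3,4,5,6}; V {3,4,5,6,7}->{4,5,6,7}
Constraint 3 (Z != Y) on D(Z)={3,4,7} D(Y)={3,5,6,7}: no change
So after all 3 constraints: D(X) = {3,4,5,6}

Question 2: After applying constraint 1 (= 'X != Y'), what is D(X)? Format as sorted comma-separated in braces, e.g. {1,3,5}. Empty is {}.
Constraint 1 (X != Y) on D(X)={3,4,5,6,7} D(Y)={3,5,6,7}: no change
So after constraint 1: D(X) = {3,4,5,6,7}

Answer: {3,4,5,6,7}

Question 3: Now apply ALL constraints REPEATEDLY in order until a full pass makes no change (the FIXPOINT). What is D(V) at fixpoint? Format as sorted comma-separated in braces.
Answer: {4,5,6,7}

Derivation:
pass 0 (initial): D(V)={3,4,5,6,7}
pass 1: V {3,4,5,6,7}->{4,5,6,7}; X {3,4,5,6,7}->{3,4,5,6}
pass 2: no change
Fixpoint after 2 passes: D(V) = {4,5,6,7}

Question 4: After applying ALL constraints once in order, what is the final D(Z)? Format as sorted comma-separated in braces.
Constraint 1 (X != Y) on D(X)={3,4,5,6,7} D(Y)={3,5,6,7}: no change
Constraint 2 (X < V) on D(X)={3,4,5,6,7} D(V)={3,4,5,6,7}: X {3,4,5,6,7}->{3,4,5,6}; V {3,4,5,6,7}->{4,5,6,7}
Constraint 3 (Z != Y) on D(Z)={3,4,7} D(Y)={3,5,6,7}: no change
So after all 3 constraints: D(Z) = {3,4,7}

Answer: {3,4,7}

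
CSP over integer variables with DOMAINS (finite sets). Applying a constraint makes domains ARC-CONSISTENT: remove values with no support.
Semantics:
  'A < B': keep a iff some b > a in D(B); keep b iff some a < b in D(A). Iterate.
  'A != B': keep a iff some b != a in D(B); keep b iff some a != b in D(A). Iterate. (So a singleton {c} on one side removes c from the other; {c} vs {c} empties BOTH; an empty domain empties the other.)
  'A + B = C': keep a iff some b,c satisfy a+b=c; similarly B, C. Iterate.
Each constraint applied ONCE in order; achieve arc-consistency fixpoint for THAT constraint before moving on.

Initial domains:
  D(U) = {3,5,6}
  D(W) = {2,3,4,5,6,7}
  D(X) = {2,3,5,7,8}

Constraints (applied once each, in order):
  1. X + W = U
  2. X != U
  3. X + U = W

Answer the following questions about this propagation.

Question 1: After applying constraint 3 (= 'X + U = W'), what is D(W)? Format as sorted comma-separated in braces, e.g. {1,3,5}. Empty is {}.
Constraint 1 (X + W = U) on D(X)={2,3,5,7,8} D(W)={2,3,4,5,6,7} D(U)={3,5,6}: X {2,3,5,7,8}->{2,3}; W {2,3,4,5,6,7}->{2,3,4}; U {3,5,6}->{5,6}
Constraint 2 (X != U) on D(X)={2,3} D(U)={5,6}: no change
Constraint 3 (X + U = W) on D(X)={2,3} D(U)={5,6} D(W)={2,3,4}: X {2,3}->{}; U {5,6}->{}; W {2,3,4}->{}
So after constraint 3: D(W) = {}

Answer: {}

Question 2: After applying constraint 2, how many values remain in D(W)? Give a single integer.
Constraint 1 (X + W = U) on D(X)={2,3,5,7,8} D(W)={2,3,4,5,6,7} D(U)={3,5,6}: X {2,3,5,7,8}->{2,3}; W {2,3,4,5,6,7}->{2,3,4}; U {3,5,6}->{5,6}
Constraint 2 (X != U) on D(X)={2,3} D(U)={5,6}: no change
So after constraint 2: D(W)={2,3,4}, size = 3

Answer: 3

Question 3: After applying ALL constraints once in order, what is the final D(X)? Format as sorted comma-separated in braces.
Answer: {}

Derivation:
Constraint 1 (X + W = U) on D(X)={2,3,5,7,8} D(W)={2,3,4,5,6,7} D(U)={3,5,6}: X {2,3,5,7,8}->{2,3}; W {2,3,4,5,6,7}->{2,3,4}; U {3,5,6}->{5,6}
Constraint 2 (X != U) on D(X)={2,3} D(U)={5,6}: no change
Constraint 3 (X + U = W) on D(X)={2,3} D(U)={5,6} D(W)={2,3,4}: X {2,3}->{}; U {5,6}->{}; W {2,3,4}->{}
So after all 3 constraints: D(X) = {}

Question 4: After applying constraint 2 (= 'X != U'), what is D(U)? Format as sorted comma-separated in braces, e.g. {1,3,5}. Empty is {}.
Constraint 1 (X + W = U) on D(X)={2,3,5,7,8} D(W)={2,3,4,5,6,7} D(U)={3,5,6}: X {2,3,5,7,8}->{2,3}; W {2,3,4,5,6,7}->{2,3,4}; U {3,5,6}->{5,6}
Constraint 2 (X != U) on D(X)={2,3} D(U)={5,6}: no change
So after constraint 2: D(U) = {5,6}

Answer: {5,6}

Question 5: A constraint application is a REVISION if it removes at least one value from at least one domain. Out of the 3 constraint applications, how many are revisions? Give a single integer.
Constraint 1 (X + W = U) on D(X)={2,3,5,7,8} D(W)={2,3,4,5,6,7} D(U)={3,5,6}: X {2,3,5,7,8}->{2,3}; W {2,3,4,5,6,7}->{2,3,4}; U {3,5,6}->{5,6} => REVISION
Constraint 2 (X != U) on D(X)={2,3} D(U)={5,6}: no change => not a revision
Constraint 3 (X + U = W) on D(X)={2,3} D(U)={5,6} D(W)={2,3,4}: X {2,3}->{}; U {5,6}->{}; W {2,3,4}->{} => REVISION
Total revisions = 2

Answer: 2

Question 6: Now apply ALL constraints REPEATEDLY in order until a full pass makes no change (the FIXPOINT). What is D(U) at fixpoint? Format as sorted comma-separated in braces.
Answer: {}

Derivation:
pass 0 (initial): D(U)={3,5,6}
pass 1: U {3,5,6}->{}; W {2,3,4,5,6,7}->{}; X {2,3,5,7,8}->{}
pass 2: no change
Fixpoint after 2 passes: D(U) = {}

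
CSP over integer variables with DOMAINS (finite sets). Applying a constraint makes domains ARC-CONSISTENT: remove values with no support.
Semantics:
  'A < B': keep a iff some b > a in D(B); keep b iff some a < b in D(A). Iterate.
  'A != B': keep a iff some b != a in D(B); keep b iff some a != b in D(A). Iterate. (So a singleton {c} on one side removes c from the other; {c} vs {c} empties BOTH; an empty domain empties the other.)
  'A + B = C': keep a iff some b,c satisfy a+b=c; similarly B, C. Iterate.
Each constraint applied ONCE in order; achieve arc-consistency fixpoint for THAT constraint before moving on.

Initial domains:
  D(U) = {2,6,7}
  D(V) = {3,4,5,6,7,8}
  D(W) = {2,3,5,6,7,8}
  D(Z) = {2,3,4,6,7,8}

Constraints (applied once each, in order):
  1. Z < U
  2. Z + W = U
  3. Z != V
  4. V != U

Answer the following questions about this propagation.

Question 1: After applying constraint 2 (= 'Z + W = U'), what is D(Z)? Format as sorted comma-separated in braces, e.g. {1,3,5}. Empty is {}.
Answer: {2,3,4}

Derivation:
Constraint 1 (Z < U) on D(Z)={2,3,4,6,7,8} D(U)={2,6,7}: Z {2,3,4,6,7,8}->{2,3,4,6}; U {2,6,7}->{6,7}
Constraint 2 (Z + W = U) on D(Z)={2,3,4,6} D(W)={2,3,5,6,7,8} D(U)={6,7}: Z {2,3,4,6}->{2,3,4}; W {2,3,5,6,7,8}->{2,3,5}
So after constraint 2: D(Z) = {2,3,4}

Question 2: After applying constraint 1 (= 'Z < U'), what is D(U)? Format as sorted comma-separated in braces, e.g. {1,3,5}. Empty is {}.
Answer: {6,7}

Derivation:
Constraint 1 (Z < U) on D(Z)={2,3,4,6,7,8} D(U)={2,6,7}: Z {2,3,4,6,7,8}->{2,3,4,6}; U {2,6,7}->{6,7}
So after constraint 1: D(U) = {6,7}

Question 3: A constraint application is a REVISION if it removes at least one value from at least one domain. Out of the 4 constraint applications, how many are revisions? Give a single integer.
Constraint 1 (Z < U) on D(Z)={2,3,4,6,7,8} D(U)={2,6,7}: Z {2,3,4,6,7,8}->{2,3,4,6}; U {2,6,7}->{6,7} => REVISION
Constraint 2 (Z + W = U) on D(Z)={2,3,4,6} D(W)={2,3,5,6,7,8} D(U)={6,7}: Z {2,3,4,6}->{2,3,4}; W {2,3,5,6,7,8}->{2,3,5} => REVISION
Constraint 3 (Z != V) on D(Z)={2,3,4} D(V)={3,4,5,6,7,8}: no change => not a revision
Constraint 4 (V != U) on D(V)={3,4,5,6,7,8} D(U)={6,7}: no change => not a revision
Total revisions = 2

Answer: 2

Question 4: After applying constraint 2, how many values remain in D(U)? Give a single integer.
Constraint 1 (Z < U) on D(Z)={2,3,4,6,7,8} D(U)={2,6,7}: Z {2,3,4,6,7,8}->{2,3,4,6}; U {2,6,7}->{6,7}
Constraint 2 (Z + W = U) on D(Z)={2,3,4,6} D(W)={2,3,5,6,7,8} D(U)={6,7}: Z {2,3,4,6}->{2,3,4}; W {2,3,5,6,7,8}->{2,3,5}
So after constraint 2: D(U)={6,7}, size = 2

Answer: 2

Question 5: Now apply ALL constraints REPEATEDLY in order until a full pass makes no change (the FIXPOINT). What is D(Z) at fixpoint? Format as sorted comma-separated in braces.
Answer: {2,3,4}

Derivation:
pass 0 (initial): D(Z)={2,3,4,6,7,8}
pass 1: U {2,6,7}->{6,7}; W {2,3,5,6,7,8}->{2,3,5}; Z {2,3,4,6,7,8}->{2,3,4}
pass 2: no change
Fixpoint after 2 passes: D(Z) = {2,3,4}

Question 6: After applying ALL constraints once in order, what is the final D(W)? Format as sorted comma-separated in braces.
Constraint 1 (Z < U) on D(Z)={2,3,4,6,7,8} D(U)={2,6,7}: Z {2,3,4,6,7,8}->{2,3,4,6}; U {2,6,7}->{6,7}
Constraint 2 (Z + W = U) on D(Z)={2,3,4,6} D(W)={2,3,5,6,7,8} D(U)={6,7}: Z {2,3,4,6}->{2,3,4}; W {2,3,5,6,7,8}->{2,3,5}
Constraint 3 (Z != V) on D(Z)={2,3,4} D(V)={3,4,5,6,7,8}: no change
Constraint 4 (V != U) on D(V)={3,4,5,6,7,8} D(U)={6,7}: no change
So after all 4 constraints: D(W) = {2,3,5}

Answer: {2,3,5}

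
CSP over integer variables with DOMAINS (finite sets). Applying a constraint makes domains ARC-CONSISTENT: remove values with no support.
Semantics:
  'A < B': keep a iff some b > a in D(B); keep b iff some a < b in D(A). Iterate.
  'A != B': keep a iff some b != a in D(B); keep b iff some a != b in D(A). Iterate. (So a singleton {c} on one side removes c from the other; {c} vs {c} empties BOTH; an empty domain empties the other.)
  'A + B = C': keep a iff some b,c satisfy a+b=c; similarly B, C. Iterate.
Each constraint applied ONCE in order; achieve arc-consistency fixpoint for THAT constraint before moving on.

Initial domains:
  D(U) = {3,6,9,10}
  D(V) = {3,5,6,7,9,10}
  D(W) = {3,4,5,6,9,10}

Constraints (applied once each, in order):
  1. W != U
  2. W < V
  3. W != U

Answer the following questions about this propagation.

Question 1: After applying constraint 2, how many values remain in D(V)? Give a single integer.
Constraint 1 (W != U) on D(W)={3,4,5,6,9,10} D(U)={3,6,9,10}: no change
Constraint 2 (W < V) on D(W)={3,4,5,6,9,10} D(V)={3,5,6,7,9,10}: W {3,4,5,6,9,10}->{3,4,5,6,9}; V {3,5,6,7,9,10}->{5,6,7,9,10}
So after constraint 2: D(V)={5,6,7,9,10}, size = 5

Answer: 5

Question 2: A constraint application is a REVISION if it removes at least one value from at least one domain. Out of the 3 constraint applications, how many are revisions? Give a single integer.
Answer: 1

Derivation:
Constraint 1 (W != U) on D(W)={3,4,5,6,9,10} D(U)={3,6,9,10}: no change => not a revision
Constraint 2 (W < V) on D(W)={3,4,5,6,9,10} D(V)={3,5,6,7,9,10}: W {3,4,5,6,9,10}->{3,4,5,6,9}; V {3,5,6,7,9,10}->{5,6,7,9,10} => REVISION
Constraint 3 (W != U) on D(W)={3,4,5,6,9} D(U)={3,6,9,10}: no change => not a revision
Total revisions = 1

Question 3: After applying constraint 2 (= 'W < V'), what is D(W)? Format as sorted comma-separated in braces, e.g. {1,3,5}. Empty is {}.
Answer: {3,4,5,6,9}

Derivation:
Constraint 1 (W != U) on D(W)={3,4,5,6,9,10} D(U)={3,6,9,10}: no change
Constraint 2 (W < V) on D(W)={3,4,5,6,9,10} D(V)={3,5,6,7,9,10}: W {3,4,5,6,9,10}->{3,4,5,6,9}; V {3,5,6,7,9,10}->{5,6,7,9,10}
So after constraint 2: D(W) = {3,4,5,6,9}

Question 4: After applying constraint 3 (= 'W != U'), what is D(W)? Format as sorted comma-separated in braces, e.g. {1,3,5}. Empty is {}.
Constraint 1 (W != U) on D(W)={3,4,5,6,9,10} D(U)={3,6,9,10}: no change
Constraint 2 (W < V) on D(W)={3,4,5,6,9,10} D(V)={3,5,6,7,9,10}: W {3,4,5,6,9,10}->{3,4,5,6,9}; V {3,5,6,7,9,10}->{5,6,7,9,10}
Constraint 3 (W != U) on D(W)={3,4,5,6,9} D(U)={3,6,9,10}: no change
So after constraint 3: D(W) = {3,4,5,6,9}

Answer: {3,4,5,6,9}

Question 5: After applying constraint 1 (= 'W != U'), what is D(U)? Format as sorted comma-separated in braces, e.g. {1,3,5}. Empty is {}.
Constraint 1 (W != U) on D(W)={3,4,5,6,9,10} D(U)={3,6,9,10}: no change
So after constraint 1: D(U) = {3,6,9,10}

Answer: {3,6,9,10}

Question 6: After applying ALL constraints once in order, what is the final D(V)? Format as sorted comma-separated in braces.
Answer: {5,6,7,9,10}

Derivation:
Constraint 1 (W != U) on D(W)={3,4,5,6,9,10} D(U)={3,6,9,10}: no change
Constraint 2 (W < V) on D(W)={3,4,5,6,9,10} D(V)={3,5,6,7,9,10}: W {3,4,5,6,9,10}->{3,4,5,6,9}; V {3,5,6,7,9,10}->{5,6,7,9,10}
Constraint 3 (W != U) on D(W)={3,4,5,6,9} D(U)={3,6,9,10}: no change
So after all 3 constraints: D(V) = {5,6,7,9,10}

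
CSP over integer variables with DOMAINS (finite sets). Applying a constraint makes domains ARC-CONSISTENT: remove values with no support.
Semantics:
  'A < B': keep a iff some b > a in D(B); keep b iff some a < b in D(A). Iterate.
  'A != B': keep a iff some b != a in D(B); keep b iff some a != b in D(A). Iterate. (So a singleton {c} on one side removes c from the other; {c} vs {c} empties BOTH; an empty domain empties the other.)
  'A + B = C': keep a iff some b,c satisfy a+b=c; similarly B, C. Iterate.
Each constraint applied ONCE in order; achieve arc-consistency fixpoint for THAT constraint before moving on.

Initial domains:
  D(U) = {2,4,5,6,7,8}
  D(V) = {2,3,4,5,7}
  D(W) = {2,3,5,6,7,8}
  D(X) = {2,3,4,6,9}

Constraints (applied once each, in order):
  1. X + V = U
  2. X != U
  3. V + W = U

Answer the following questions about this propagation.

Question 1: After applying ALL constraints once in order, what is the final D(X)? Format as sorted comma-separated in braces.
Answer: {2,3,4,6}

Derivation:
Constraint 1 (X + V = U) on D(X)={2,3,4,6,9} D(V)={2,3,4,5,7} D(U)={2,4,5,6,7,8}: X {2,3,4,6,9}->{2,3,4,6}; V {2,3,4,5,7}->{2,3,4,5}; U {2,4,5,6,7,8}->{4,5,6,7,8}
Constraint 2 (X != U) on D(X)={2,3,4,6} D(U)={4,5,6,7,8}: no change
Constraint 3 (V + W = U) on D(V)={2,3,4,5} D(W)={2,3,5,6,7,8} D(U)={4,5,6,7,8}: W {2,3,5,6,7,8}->{2,3,5,6}
So after all 3 constraints: D(X) = {2,3,4,6}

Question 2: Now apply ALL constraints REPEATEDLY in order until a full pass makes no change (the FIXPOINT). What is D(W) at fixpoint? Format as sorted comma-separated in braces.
Answer: {2,3,5,6}

Derivation:
pass 0 (initial): D(W)={2,3,5,6,7,8}
pass 1: U {2,4,5,6,7,8}->{4,5,6,7,8}; V {2,3,4,5,7}->{2,3,4,5}; W {2,3,5,6,7,8}->{2,3,5,6}; X {2,3,4,6,9}->{2,3,4,6}
pass 2: no change
Fixpoint after 2 passes: D(W) = {2,3,5,6}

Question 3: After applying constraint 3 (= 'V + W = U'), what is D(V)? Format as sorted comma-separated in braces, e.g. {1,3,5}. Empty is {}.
Constraint 1 (X + V = U) on D(X)={2,3,4,6,9} D(V)={2,3,4,5,7} D(U)={2,4,5,6,7,8}: X {2,3,4,6,9}->{2,3,4,6}; V {2,3,4,5,7}->{2,3,4,5}; U {2,4,5,6,7,8}->{4,5,6,7,8}
Constraint 2 (X != U) on D(X)={2,3,4,6} D(U)={4,5,6,7,8}: no change
Constraint 3 (V + W = U) on D(V)={2,3,4,5} D(W)={2,3,5,6,7,8} D(U)={4,5,6,7,8}: W {2,3,5,6,7,8}->{2,3,5,6}
So after constraint 3: D(V) = {2,3,4,5}

Answer: {2,3,4,5}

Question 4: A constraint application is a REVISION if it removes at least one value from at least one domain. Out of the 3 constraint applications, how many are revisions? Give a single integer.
Answer: 2

Derivation:
Constraint 1 (X + V = U) on D(X)={2,3,4,6,9} D(V)={2,3,4,5,7} D(U)={2,4,5,6,7,8}: X {2,3,4,6,9}->{2,3,4,6}; V {2,3,4,5,7}->{2,3,4,5}; U {2,4,5,6,7,8}->{4,5,6,7,8} => REVISION
Constraint 2 (X != U) on D(X)={2,3,4,6} D(U)={4,5,6,7,8}: no change => not a revision
Constraint 3 (V + W = U) on D(V)={2,3,4,5} D(W)={2,3,5,6,7,8} D(U)={4,5,6,7,8}: W {2,3,5,6,7,8}->{2,3,5,6} => REVISION
Total revisions = 2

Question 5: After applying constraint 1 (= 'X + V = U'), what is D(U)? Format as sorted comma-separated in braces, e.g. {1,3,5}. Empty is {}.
Answer: {4,5,6,7,8}

Derivation:
Constraint 1 (X + V = U) on D(X)={2,3,4,6,9} D(V)={2,3,4,5,7} D(U)={2,4,5,6,7,8}: X {2,3,4,6,9}->{2,3,4,6}; V {2,3,4,5,7}->{2,3,4,5}; U {2,4,5,6,7,8}->{4,5,6,7,8}
So after constraint 1: D(U) = {4,5,6,7,8}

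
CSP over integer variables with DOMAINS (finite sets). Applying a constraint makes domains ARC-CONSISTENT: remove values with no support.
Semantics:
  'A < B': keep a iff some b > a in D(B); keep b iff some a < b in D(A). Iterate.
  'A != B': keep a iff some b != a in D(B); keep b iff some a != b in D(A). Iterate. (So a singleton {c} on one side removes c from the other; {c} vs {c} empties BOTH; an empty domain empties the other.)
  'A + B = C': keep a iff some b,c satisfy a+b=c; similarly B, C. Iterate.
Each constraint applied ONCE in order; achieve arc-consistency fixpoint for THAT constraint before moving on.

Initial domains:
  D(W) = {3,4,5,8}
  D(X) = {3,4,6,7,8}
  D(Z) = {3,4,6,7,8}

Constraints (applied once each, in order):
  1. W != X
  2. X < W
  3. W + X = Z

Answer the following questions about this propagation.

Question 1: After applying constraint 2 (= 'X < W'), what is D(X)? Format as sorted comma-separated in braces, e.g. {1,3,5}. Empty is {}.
Answer: {3,4,6,7}

Derivation:
Constraint 1 (W != X) on D(W)={3,4,5,8} D(X)={3,4,6,7,8}: no change
Constraint 2 (X < W) on D(X)={3,4,6,7,8} D(W)={3,4,5,8}: X {3,4,6,7,8}->{3,4,6,7}; W {3,4,5,8}->{4,5,8}
So after constraint 2: D(X) = {3,4,6,7}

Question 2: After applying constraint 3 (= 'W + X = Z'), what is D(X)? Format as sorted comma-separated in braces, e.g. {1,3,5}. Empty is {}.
Answer: {3,4}

Derivation:
Constraint 1 (W != X) on D(W)={3,4,5,8} D(X)={3,4,6,7,8}: no change
Constraint 2 (X < W) on D(X)={3,4,6,7,8} D(W)={3,4,5,8}: X {3,4,6,7,8}->{3,4,6,7}; W {3,4,5,8}->{4,5,8}
Constraint 3 (W + X = Z) on D(W)={4,5,8} D(X)={3,4,6,7} D(Z)={3,4,6,7,8}: W {4,5,8}->{4,5}; X {3,4,6,7}->{3,4}; Z {3,4,6,7,8}->{7,8}
So after constraint 3: D(X) = {3,4}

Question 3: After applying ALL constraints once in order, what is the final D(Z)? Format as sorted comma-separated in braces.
Answer: {7,8}

Derivation:
Constraint 1 (W != X) on D(W)={3,4,5,8} D(X)={3,4,6,7,8}: no change
Constraint 2 (X < W) on D(X)={3,4,6,7,8} D(W)={3,4,5,8}: X {3,4,6,7,8}->{3,4,6,7}; W {3,4,5,8}->{4,5,8}
Constraint 3 (W + X = Z) on D(W)={4,5,8} D(X)={3,4,6,7} D(Z)={3,4,6,7,8}: W {4,5,8}->{4,5}; X {3,4,6,7}->{3,4}; Z {3,4,6,7,8}->{7,8}
So after all 3 constraints: D(Z) = {7,8}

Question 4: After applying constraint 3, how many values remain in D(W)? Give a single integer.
Constraint 1 (W != X) on D(W)={3,4,5,8} D(X)={3,4,6,7,8}: no change
Constraint 2 (X < W) on D(X)={3,4,6,7,8} D(W)={3,4,5,8}: X {3,4,6,7,8}->{3,4,6,7}; W {3,4,5,8}->{4,5,8}
Constraint 3 (W + X = Z) on D(W)={4,5,8} D(X)={3,4,6,7} D(Z)={3,4,6,7,8}: W {4,5,8}->{4,5}; X {3,4,6,7}->{3,4}; Z {3,4,6,7,8}->{7,8}
So after constraint 3: D(W)={4,5}, size = 2

Answer: 2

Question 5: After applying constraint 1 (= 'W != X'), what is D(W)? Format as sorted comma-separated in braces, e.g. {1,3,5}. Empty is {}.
Constraint 1 (W != X) on D(W)={3,4,5,8} D(X)={3,4,6,7,8}: no change
So after constraint 1: D(W) = {3,4,5,8}

Answer: {3,4,5,8}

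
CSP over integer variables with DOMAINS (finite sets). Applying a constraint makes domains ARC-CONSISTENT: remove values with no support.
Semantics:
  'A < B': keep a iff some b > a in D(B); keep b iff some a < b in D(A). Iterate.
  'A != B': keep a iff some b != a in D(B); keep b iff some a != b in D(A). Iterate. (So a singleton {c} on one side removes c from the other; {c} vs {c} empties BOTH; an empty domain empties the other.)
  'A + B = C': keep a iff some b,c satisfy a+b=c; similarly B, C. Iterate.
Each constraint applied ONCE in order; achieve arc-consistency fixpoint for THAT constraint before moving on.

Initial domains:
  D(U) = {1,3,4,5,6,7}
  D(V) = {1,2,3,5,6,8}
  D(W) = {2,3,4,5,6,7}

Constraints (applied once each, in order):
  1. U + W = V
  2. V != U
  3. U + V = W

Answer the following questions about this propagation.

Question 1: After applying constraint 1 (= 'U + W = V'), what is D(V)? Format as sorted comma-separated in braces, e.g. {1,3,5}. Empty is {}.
Constraint 1 (U + W = V) on D(U)={1,3,4,5,6,7} D(W)={2,3,4,5,6,7} D(V)={1,2,3,5,6,8}: U {1,3,4,5,6,7}->{1,3,4,5,6}; W {2,3,4,5,6,7}->{2,3,4,5,7}; V {1,2,3,5,6,8}->{3,5,6,8}
So after constraint 1: D(V) = {3,5,6,8}

Answer: {3,5,6,8}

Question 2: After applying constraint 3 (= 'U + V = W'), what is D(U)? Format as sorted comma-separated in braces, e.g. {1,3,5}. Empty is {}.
Constraint 1 (U + W = V) on D(U)={1,3,4,5,6,7} D(W)={2,3,4,5,6,7} D(V)={1,2,3,5,6,8}: U {1,3,4,5,6,7}->{1,3,4,5,6}; W {2,3,4,5,6,7}->{2,3,4,5,7}; V {1,2,3,5,6,8}->{3,5,6,8}
Constraint 2 (V != U) on D(V)={3,5,6,8} D(U)={1,3,4,5,6}: no change
Constraint 3 (U + V = W) on D(U)={1,3,4,5,6} D(V)={3,5,6,8} D(W)={2,3,4,5,7}: U {1,3,4,5,6}->{1,4}; V {3,5,6,8}->{3,6}; W {2,3,4,5,7}->{4,7}
So after constraint 3: D(U) = {1,4}

Answer: {1,4}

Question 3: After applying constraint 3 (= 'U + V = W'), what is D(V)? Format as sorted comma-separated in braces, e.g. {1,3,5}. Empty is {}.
Answer: {3,6}

Derivation:
Constraint 1 (U + W = V) on D(U)={1,3,4,5,6,7} D(W)={2,3,4,5,6,7} D(V)={1,2,3,5,6,8}: U {1,3,4,5,6,7}->{1,3,4,5,6}; W {2,3,4,5,6,7}->{2,3,4,5,7}; V {1,2,3,5,6,8}->{3,5,6,8}
Constraint 2 (V != U) on D(V)={3,5,6,8} D(U)={1,3,4,5,6}: no change
Constraint 3 (U + V = W) on D(U)={1,3,4,5,6} D(V)={3,5,6,8} D(W)={2,3,4,5,7}: U {1,3,4,5,6}->{1,4}; V {3,5,6,8}->{3,6}; W {2,3,4,5,7}->{4,7}
So after constraint 3: D(V) = {3,6}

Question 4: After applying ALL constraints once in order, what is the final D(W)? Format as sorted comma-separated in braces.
Answer: {4,7}

Derivation:
Constraint 1 (U + W = V) on D(U)={1,3,4,5,6,7} D(W)={2,3,4,5,6,7} D(V)={1,2,3,5,6,8}: U {1,3,4,5,6,7}->{1,3,4,5,6}; W {2,3,4,5,6,7}->{2,3,4,5,7}; V {1,2,3,5,6,8}->{3,5,6,8}
Constraint 2 (V != U) on D(V)={3,5,6,8} D(U)={1,3,4,5,6}: no change
Constraint 3 (U + V = W) on D(U)={1,3,4,5,6} D(V)={3,5,6,8} D(W)={2,3,4,5,7}: U {1,3,4,5,6}->{1,4}; V {3,5,6,8}->{3,6}; W {2,3,4,5,7}->{4,7}
So after all 3 constraints: D(W) = {4,7}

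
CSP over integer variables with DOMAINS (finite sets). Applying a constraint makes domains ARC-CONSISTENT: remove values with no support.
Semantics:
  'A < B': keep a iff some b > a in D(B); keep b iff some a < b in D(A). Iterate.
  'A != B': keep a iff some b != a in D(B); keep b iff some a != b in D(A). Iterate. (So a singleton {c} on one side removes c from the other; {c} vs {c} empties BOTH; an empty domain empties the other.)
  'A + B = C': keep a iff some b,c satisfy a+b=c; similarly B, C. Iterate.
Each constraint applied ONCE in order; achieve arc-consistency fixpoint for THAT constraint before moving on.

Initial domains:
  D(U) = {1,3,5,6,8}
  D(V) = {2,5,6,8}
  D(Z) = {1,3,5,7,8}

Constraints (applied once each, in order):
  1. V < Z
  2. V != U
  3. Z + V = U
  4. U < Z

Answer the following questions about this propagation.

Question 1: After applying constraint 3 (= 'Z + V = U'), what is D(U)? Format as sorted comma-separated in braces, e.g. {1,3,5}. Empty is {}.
Answer: {5,8}

Derivation:
Constraint 1 (V < Z) on D(V)={2,5,6,8} D(Z)={1,3,5,7,8}: V {2,5,6,8}->{2,5,6}; Z {1,3,5,7,8}->{3,5,7,8}
Constraint 2 (V != U) on D(V)={2,5,6} D(U)={1,3,5,6,8}: no change
Constraint 3 (Z + V = U) on D(Z)={3,5,7,8} D(V)={2,5,6} D(U)={1,3,5,6,8}: Z {3,5,7,8}->{3}; V {2,5,6}->{2,5}; U {1,3,5,6,8}->{5,8}
So after constraint 3: D(U) = {5,8}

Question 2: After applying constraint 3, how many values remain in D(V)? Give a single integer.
Answer: 2

Derivation:
Constraint 1 (V < Z) on D(V)={2,5,6,8} D(Z)={1,3,5,7,8}: V {2,5,6,8}->{2,5,6}; Z {1,3,5,7,8}->{3,5,7,8}
Constraint 2 (V != U) on D(V)={2,5,6} D(U)={1,3,5,6,8}: no change
Constraint 3 (Z + V = U) on D(Z)={3,5,7,8} D(V)={2,5,6} D(U)={1,3,5,6,8}: Z {3,5,7,8}->{3}; V {2,5,6}->{2,5}; U {1,3,5,6,8}->{5,8}
So after constraint 3: D(V)={2,5}, size = 2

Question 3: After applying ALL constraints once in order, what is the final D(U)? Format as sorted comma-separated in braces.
Constraint 1 (V < Z) on D(V)={2,5,6,8} D(Z)={1,3,5,7,8}: V {2,5,6,8}->{2,5,6}; Z {1,3,5,7,8}->{3,5,7,8}
Constraint 2 (V != U) on D(V)={2,5,6} D(U)={1,3,5,6,8}: no change
Constraint 3 (Z + V = U) on D(Z)={3,5,7,8} D(V)={2,5,6} D(U)={1,3,5,6,8}: Z {3,5,7,8}->{3}; V {2,5,6}->{2,5}; U {1,3,5,6,8}->{5,8}
Constraint 4 (U < Z) on D(U)={5,8} D(Z)={3}: U {5,8}->{}; Z {3}->{}
So after all 4 constraints: D(U) = {}

Answer: {}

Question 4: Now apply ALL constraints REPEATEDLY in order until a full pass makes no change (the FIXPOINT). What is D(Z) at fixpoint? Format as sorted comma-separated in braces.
pass 0 (initial): D(Z)={1,3,5,7,8}
pass 1: U {1,3,5,6,8}->{}; V {2,5,6,8}->{2,5}; Z {1,3,5,7,8}->{}
pass 2: V {2,5}->{}
pass 3: no change
Fixpoint after 3 passes: D(Z) = {}

Answer: {}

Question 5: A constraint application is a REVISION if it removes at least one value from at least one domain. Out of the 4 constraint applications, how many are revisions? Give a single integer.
Answer: 3

Derivation:
Constraint 1 (V < Z) on D(V)={2,5,6,8} D(Z)={1,3,5,7,8}: V {2,5,6,8}->{2,5,6}; Z {1,3,5,7,8}->{3,5,7,8} => REVISION
Constraint 2 (V != U) on D(V)={2,5,6} D(U)={1,3,5,6,8}: no change => not a revision
Constraint 3 (Z + V = U) on D(Z)={3,5,7,8} D(V)={2,5,6} D(U)={1,3,5,6,8}: Z {3,5,7,8}->{3}; V {2,5,6}->{2,5}; U {1,3,5,6,8}->{5,8} => REVISION
Constraint 4 (U < Z) on D(U)={5,8} D(Z)={3}: U {5,8}->{}; Z {3}->{} => REVISION
Total revisions = 3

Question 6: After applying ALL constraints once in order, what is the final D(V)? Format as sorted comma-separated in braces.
Answer: {2,5}

Derivation:
Constraint 1 (V < Z) on D(V)={2,5,6,8} D(Z)={1,3,5,7,8}: V {2,5,6,8}->{2,5,6}; Z {1,3,5,7,8}->{3,5,7,8}
Constraint 2 (V != U) on D(V)={2,5,6} D(U)={1,3,5,6,8}: no change
Constraint 3 (Z + V = U) on D(Z)={3,5,7,8} D(V)={2,5,6} D(U)={1,3,5,6,8}: Z {3,5,7,8}->{3}; V {2,5,6}->{2,5}; U {1,3,5,6,8}->{5,8}
Constraint 4 (U < Z) on D(U)={5,8} D(Z)={3}: U {5,8}->{}; Z {3}->{}
So after all 4 constraints: D(V) = {2,5}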